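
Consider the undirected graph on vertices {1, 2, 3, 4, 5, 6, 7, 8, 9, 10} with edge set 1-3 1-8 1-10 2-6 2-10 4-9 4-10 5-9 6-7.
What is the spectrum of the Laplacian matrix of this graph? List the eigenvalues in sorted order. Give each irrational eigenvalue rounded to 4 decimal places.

Reading degrees in the order [1, 2, 3, 4, 5, 6, 7, 8, 9, 10] gives [3, 2, 1, 2, 1, 2, 1, 1, 2, 3]; set D = diag(3, 2, 1, 2, 1, 2, 1, 1, 2, 3) and form L = D - A. The multiplicity of 0 as a Laplacian eigenvalue equals the number of connected components. The single zero eigenvalue shows the graph is connected. By the matrix-tree theorem the graph has (1/10) * product of the nonzero eigenvalues = 1 spanning tree.

[0, 0.1981, 0.2375, 1, 1, 1.5550, 2.5634, 3.2470, 3.4832, 4.7159]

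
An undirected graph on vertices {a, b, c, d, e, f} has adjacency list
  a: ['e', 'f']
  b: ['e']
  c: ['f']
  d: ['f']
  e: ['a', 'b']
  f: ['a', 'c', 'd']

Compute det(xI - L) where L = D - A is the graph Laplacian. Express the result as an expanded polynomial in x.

x^6 - 10x^5 + 35x^4 - 52x^3 + 32x^2 - 6x

Each diagonal entry of L is the vertex degree and each off-diagonal entry is -1 where an edge is present, 0 otherwise; in the order [a, b, c, d, e, f] the diagonal is [2, 1, 1, 1, 2, 3]. Computing det(xI - L) by cofactor expansion (or equivalently via sum-over-permutations) gives x^6 - 10x^5 + 35x^4 - 52x^3 + 32x^2 - 6x. Since p(0) = det(-L) = 0, x divides p(x). The largest eigenvalue, 4.2143, is at most the vertex count 6.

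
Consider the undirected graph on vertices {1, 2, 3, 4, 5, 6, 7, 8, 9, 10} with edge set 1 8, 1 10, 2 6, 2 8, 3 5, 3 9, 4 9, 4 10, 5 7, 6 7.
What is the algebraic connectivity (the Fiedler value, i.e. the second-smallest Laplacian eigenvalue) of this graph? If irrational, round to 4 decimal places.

0.3820

Each diagonal entry of L is the vertex degree and each off-diagonal entry is -1 where an edge is present, 0 otherwise; in the order [1, 2, 3, 4, 5, 6, 7, 8, 9, 10] the diagonal is [2, 2, 2, 2, 2, 2, 2, 2, 2, 2]. The smallest Laplacian eigenvalue is always 0. The next one, lambda_2 = 0.3820, measures how hard the graph is to disconnect: larger values mean better connectivity. The eigenvalues sum to 20, which equals trace(L) = 2|E|.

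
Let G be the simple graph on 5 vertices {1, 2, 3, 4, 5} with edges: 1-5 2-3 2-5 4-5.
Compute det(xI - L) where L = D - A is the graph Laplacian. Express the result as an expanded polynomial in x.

Each diagonal entry of L is the vertex degree and each off-diagonal entry is -1 where an edge is present, 0 otherwise; in the order [1, 2, 3, 4, 5] the diagonal is [1, 2, 1, 1, 3]. L has integer entries, so p(x) = det(xI - L) has integer coefficients. Expanding the determinant yields x^5 - 8x^4 + 20x^3 - 18x^2 + 5x. The coefficient of x^4 equals -trace(L) = -8, matching the sum of degrees. The largest eigenvalue, 4.1701, is at most the vertex count 5.

x^5 - 8x^4 + 20x^3 - 18x^2 + 5x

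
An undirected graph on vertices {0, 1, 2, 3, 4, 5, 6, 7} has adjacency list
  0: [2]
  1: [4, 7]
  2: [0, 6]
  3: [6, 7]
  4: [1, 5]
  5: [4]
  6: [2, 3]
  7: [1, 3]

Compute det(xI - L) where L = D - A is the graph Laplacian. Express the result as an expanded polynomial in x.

Each diagonal entry of L is the vertex degree and each off-diagonal entry is -1 where an edge is present, 0 otherwise; in the order [0, 1, 2, 3, 4, 5, 6, 7] the diagonal is [1, 2, 2, 2, 2, 1, 2, 2]. Computing det(xI - L) by cofactor expansion (or equivalently via sum-over-permutations) gives x^8 - 14x^7 + 78x^6 - 220x^5 + 330x^4 - 252x^3 + 84x^2 - 8x. The coefficient of x^7 equals -trace(L) = -14, matching the sum of degrees. The eigenvalues sum to 14, which equals trace(L) = 2|E|.

x^8 - 14x^7 + 78x^6 - 220x^5 + 330x^4 - 252x^3 + 84x^2 - 8x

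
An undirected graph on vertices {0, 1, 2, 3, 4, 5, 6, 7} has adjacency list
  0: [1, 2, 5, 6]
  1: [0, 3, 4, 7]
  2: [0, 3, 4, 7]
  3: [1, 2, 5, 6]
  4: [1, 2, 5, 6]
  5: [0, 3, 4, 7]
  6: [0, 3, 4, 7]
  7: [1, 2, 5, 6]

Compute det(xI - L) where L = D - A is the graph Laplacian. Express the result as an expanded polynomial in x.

x^8 - 32x^7 + 432x^6 - 3200x^5 + 14080x^4 - 36864x^3 + 53248x^2 - 32768x

Reading degrees in the order [0, 1, 2, 3, 4, 5, 6, 7] gives [4, 4, 4, 4, 4, 4, 4, 4]; set D = diag(4, 4, 4, 4, 4, 4, 4, 4) and form L = D - A. The eigenvalues of L are [0, 4, 4, 4, 4, 4, 4, 8]; the characteristic polynomial is the product of (x - lambda_i), which multiplies out to x^8 - 32x^7 + 432x^6 - 3200x^5 + 14080x^4 - 36864x^3 + 53248x^2 - 32768x. The constant term is 0 because L is singular (the all-ones vector lies in its kernel). There is one zero in the spectrum, matching the 1 component. The eigenvalues sum to 32, which equals trace(L) = 2|E|.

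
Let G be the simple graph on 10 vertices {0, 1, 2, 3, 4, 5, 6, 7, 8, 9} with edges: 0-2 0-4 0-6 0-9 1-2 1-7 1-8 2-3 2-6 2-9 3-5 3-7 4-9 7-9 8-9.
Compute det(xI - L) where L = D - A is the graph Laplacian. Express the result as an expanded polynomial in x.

With the vertex order [0, 1, 2, 3, 4, 5, 6, 7, 8, 9], the degrees are [4, 3, 5, 3, 2, 1, 2, 3, 2, 5], giving D = diag(4, 3, 5, 3, 2, 1, 2, 3, 2, 5) and L = D - A. L has integer entries, so p(x) = det(xI - L) has integer coefficients. Expanding the determinant yields x^10 - 30x^9 + 382x^8 - 2700x^7 + 11622x^6 - 31420x^5 + 52992x^4 - 53322x^3 + 28728x^2 - 6210x. The coefficient of x^9 equals -trace(L) = -30, matching the sum of degrees. There is one zero in the spectrum, matching the 1 component. By the matrix-tree theorem the graph has (1/10) * product of the nonzero eigenvalues = 621 spanning trees.

x^10 - 30x^9 + 382x^8 - 2700x^7 + 11622x^6 - 31420x^5 + 52992x^4 - 53322x^3 + 28728x^2 - 6210x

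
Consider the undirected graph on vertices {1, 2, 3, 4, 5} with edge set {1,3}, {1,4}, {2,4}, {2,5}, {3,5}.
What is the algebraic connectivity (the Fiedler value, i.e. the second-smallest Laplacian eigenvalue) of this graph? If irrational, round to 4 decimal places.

1.3820

Reading degrees in the order [1, 2, 3, 4, 5] gives [2, 2, 2, 2, 2]; set D = diag(2, 2, 2, 2, 2) and form L = D - A. Computing the eigenvalues of L and sorting gives [0, 1.3820, 1.3820, 3.6180, 3.6180]. The Fiedler value lambda_2 = 1.3820 is strictly positive, so the graph is connected. There is one zero in the spectrum, matching the 1 component.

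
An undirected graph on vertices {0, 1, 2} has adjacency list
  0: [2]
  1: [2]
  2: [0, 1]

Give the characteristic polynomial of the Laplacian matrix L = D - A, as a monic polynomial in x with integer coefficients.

With the vertex order [0, 1, 2], the degrees are [1, 1, 2], giving D = diag(1, 1, 2) and L = D - A. The eigenvalues of L are [0, 1, 3]; the characteristic polynomial is the product of (x - lambda_i), which multiplies out to x^3 - 4x^2 + 3x. The constant term is 0 because L is singular (the all-ones vector lies in its kernel). The eigenvalues sum to 4, which equals trace(L) = 2|E|.

x^3 - 4x^2 + 3x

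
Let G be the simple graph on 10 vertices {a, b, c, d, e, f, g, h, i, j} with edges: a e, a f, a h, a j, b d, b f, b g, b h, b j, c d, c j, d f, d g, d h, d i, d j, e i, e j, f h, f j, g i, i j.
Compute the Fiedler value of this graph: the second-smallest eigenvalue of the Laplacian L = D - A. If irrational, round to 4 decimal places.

With the vertex order [a, b, c, d, e, f, g, h, i, j], the degrees are [4, 5, 2, 7, 3, 5, 3, 4, 4, 7], giving D = diag(4, 5, 2, 7, 3, 5, 3, 4, 4, 7) and L = D - A. Computing the eigenvalues of L and sorting gives [0, 1.8679, 2.2434, 2.3611, 4.5999, 5, 5.1560, 6.3945, 7.9031, 8.4742]. The Fiedler value lambda_2 = 1.8679 is strictly positive, so the graph is connected. There is one zero in the spectrum, matching the 1 component.

1.8679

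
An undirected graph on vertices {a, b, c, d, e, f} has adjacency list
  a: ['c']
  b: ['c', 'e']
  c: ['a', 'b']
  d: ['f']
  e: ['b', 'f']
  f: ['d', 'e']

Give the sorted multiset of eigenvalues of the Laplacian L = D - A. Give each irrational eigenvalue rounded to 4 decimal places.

Reading degrees in the order [a, b, c, d, e, f] gives [1, 2, 2, 1, 2, 2]; set D = diag(1, 2, 2, 1, 2, 2) and form L = D - A. Diagonalising L (or applying a numerical eigensolver to the 6x6 matrix) gives the spectrum above. The single zero eigenvalue shows the graph is connected. The eigenvalues sum to 10, which equals trace(L) = 2|E|.

[0, 0.2679, 1, 2, 3, 3.7321]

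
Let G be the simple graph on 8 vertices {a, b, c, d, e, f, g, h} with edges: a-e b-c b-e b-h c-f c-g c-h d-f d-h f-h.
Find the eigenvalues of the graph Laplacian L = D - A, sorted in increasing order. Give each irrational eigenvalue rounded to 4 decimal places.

Each diagonal entry of L is the vertex degree and each off-diagonal entry is -1 where an edge is present, 0 otherwise; in the order [a, b, c, d, e, f, g, h] the diagonal is [1, 3, 4, 2, 2, 3, 1, 4]. Since every row of L sums to 0, the all-ones vector is in the kernel and 0 is an eigenvalue.

[0, 0.3648, 0.8914, 1.8440, 2.8456, 3.6151, 5.1238, 5.3152]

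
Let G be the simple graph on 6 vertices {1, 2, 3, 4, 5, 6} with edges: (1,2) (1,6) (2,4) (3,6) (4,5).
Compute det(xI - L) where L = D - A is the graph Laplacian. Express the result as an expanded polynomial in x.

Reading degrees in the order [1, 2, 3, 4, 5, 6] gives [2, 2, 1, 2, 1, 2]; set D = diag(2, 2, 1, 2, 1, 2) and form L = D - A. Computing det(xI - L) by cofactor expansion (or equivalently via sum-over-permutations) gives x^6 - 10x^5 + 36x^4 - 56x^3 + 35x^2 - 6x. Since p(0) = det(-L) = 0, x divides p(x). By the matrix-tree theorem the graph has (1/6) * product of the nonzero eigenvalues = 1 spanning tree.

x^6 - 10x^5 + 36x^4 - 56x^3 + 35x^2 - 6x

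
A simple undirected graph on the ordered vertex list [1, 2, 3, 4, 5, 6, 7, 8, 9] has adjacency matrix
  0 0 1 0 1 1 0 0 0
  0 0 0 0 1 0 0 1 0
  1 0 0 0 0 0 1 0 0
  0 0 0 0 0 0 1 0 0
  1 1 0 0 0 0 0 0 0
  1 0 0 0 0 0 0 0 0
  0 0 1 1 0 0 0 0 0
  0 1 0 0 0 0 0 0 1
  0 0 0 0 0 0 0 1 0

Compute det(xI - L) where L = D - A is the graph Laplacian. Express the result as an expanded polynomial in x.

x^9 - 16x^8 + 104x^7 - 354x^6 + 678x^5 - 730x^4 + 416x^3 - 108x^2 + 9x

Reading degrees in the order [1, 2, 3, 4, 5, 6, 7, 8, 9] gives [3, 2, 2, 1, 2, 1, 2, 2, 1]; set D = diag(3, 2, 2, 1, 2, 1, 2, 2, 1) and form L = D - A. L has integer entries, so p(x) = det(xI - L) has integer coefficients. Expanding the determinant yields x^9 - 16x^8 + 104x^7 - 354x^6 + 678x^5 - 730x^4 + 416x^3 - 108x^2 + 9x. The coefficient of x^8 equals -trace(L) = -16, matching the sum of degrees. There is one zero in the spectrum, matching the 1 component. The largest eigenvalue, 4.3699, is at most the vertex count 9.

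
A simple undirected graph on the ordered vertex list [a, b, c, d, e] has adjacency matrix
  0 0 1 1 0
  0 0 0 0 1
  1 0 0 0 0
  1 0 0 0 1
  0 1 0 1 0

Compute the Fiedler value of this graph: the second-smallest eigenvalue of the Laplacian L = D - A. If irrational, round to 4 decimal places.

0.3820

With the vertex order [a, b, c, d, e], the degrees are [2, 1, 1, 2, 2], giving D = diag(2, 1, 1, 2, 2) and L = D - A. The sorted Laplacian eigenvalues are [0, 0.3820, 1.3820, 2.6180, 3.6180]; the algebraic connectivity is the second entry, 0.3820. The largest eigenvalue, 3.6180, is at most the vertex count 5.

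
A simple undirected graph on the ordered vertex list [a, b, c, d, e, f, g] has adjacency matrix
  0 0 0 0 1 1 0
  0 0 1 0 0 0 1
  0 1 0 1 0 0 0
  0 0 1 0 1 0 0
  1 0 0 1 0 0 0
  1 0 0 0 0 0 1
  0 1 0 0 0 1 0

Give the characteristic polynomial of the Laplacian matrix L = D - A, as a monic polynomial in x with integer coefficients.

Each diagonal entry of L is the vertex degree and each off-diagonal entry is -1 where an edge is present, 0 otherwise; in the order [a, b, c, d, e, f, g] the diagonal is [2, 2, 2, 2, 2, 2, 2]. L has integer entries, so p(x) = det(xI - L) has integer coefficients. Expanding the determinant yields x^7 - 14x^6 + 77x^5 - 210x^4 + 294x^3 - 196x^2 + 49x. The coefficient of x^6 equals -trace(L) = -14, matching the sum of degrees. The largest eigenvalue, 3.8019, is at most the vertex count 7. By the matrix-tree theorem the graph has (1/7) * product of the nonzero eigenvalues = 7 spanning trees.

x^7 - 14x^6 + 77x^5 - 210x^4 + 294x^3 - 196x^2 + 49x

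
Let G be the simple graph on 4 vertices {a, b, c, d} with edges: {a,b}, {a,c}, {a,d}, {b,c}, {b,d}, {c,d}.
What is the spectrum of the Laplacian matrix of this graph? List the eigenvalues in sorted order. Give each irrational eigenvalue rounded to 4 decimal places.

[0, 4, 4, 4]

With the vertex order [a, b, c, d], the degrees are [3, 3, 3, 3], giving D = diag(3, 3, 3, 3) and L = D - A. Diagonalising L (or applying a numerical eigensolver to the 4x4 matrix) gives the spectrum above. The single zero eigenvalue shows the graph is connected. By the matrix-tree theorem the graph has (1/4) * product of the nonzero eigenvalues = 16 spanning trees.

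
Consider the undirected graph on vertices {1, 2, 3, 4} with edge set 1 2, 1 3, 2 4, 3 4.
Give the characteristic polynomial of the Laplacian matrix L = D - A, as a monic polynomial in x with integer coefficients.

x^4 - 8x^3 + 20x^2 - 16x

Each diagonal entry of L is the vertex degree and each off-diagonal entry is -1 where an edge is present, 0 otherwise; in the order [1, 2, 3, 4] the diagonal is [2, 2, 2, 2]. Computing det(xI - L) by cofactor expansion (or equivalently via sum-over-permutations) gives x^4 - 8x^3 + 20x^2 - 16x. Since p(0) = det(-L) = 0, x divides p(x). The largest eigenvalue, 4, is at most the vertex count 4.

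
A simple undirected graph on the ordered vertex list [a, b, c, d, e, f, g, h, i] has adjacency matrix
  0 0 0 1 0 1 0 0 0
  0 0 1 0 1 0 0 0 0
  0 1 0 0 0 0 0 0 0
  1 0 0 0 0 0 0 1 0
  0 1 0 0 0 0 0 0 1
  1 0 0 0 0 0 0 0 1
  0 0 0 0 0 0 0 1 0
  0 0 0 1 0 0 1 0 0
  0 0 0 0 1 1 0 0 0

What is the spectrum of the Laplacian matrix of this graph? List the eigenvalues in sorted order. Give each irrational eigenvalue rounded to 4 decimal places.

[0, 0.1206, 0.4679, 1, 1.6527, 2.3473, 3, 3.5321, 3.8794]

With the vertex order [a, b, c, d, e, f, g, h, i], the degrees are [2, 2, 1, 2, 2, 2, 1, 2, 2], giving D = diag(2, 2, 1, 2, 2, 2, 1, 2, 2) and L = D - A. Since every row of L sums to 0, the all-ones vector is in the kernel and 0 is an eigenvalue. The single zero eigenvalue shows the graph is connected. There is one zero in the spectrum, matching the 1 component.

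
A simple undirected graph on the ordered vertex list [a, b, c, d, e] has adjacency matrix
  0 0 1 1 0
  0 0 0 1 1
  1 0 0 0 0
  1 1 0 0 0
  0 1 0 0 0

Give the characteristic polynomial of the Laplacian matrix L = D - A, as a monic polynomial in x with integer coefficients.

x^5 - 8x^4 + 21x^3 - 20x^2 + 5x

Each diagonal entry of L is the vertex degree and each off-diagonal entry is -1 where an edge is present, 0 otherwise; in the order [a, b, c, d, e] the diagonal is [2, 2, 1, 2, 1]. L has integer entries, so p(x) = det(xI - L) has integer coefficients. Expanding the determinant yields x^5 - 8x^4 + 21x^3 - 20x^2 + 5x. The coefficient of x^4 equals -trace(L) = -8, matching the sum of degrees. The eigenvalues sum to 8, which equals trace(L) = 2|E|.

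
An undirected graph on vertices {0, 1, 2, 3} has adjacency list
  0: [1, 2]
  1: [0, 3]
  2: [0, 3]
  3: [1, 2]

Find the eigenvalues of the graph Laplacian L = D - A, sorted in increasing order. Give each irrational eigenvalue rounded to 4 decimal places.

[0, 2, 2, 4]

Reading degrees in the order [0, 1, 2, 3] gives [2, 2, 2, 2]; set D = diag(2, 2, 2, 2) and form L = D - A. Diagonalising L (or applying a numerical eigensolver to the 4x4 matrix) gives the spectrum above. The largest eigenvalue, 4, is at most the vertex count 4.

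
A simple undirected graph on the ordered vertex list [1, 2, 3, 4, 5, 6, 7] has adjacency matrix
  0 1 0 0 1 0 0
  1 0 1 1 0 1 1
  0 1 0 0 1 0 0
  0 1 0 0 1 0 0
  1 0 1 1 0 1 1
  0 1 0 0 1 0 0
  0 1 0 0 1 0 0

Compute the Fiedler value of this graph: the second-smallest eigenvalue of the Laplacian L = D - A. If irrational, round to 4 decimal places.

Reading degrees in the order [1, 2, 3, 4, 5, 6, 7] gives [2, 5, 2, 2, 5, 2, 2]; set D = diag(2, 5, 2, 2, 5, 2, 2) and form L = D - A. The smallest Laplacian eigenvalue is always 0. The next one, lambda_2 = 2, measures how hard the graph is to disconnect: larger values mean better connectivity. By the matrix-tree theorem the graph has (1/7) * product of the nonzero eigenvalues = 80 spanning trees. The largest eigenvalue, 7, is at most the vertex count 7.

2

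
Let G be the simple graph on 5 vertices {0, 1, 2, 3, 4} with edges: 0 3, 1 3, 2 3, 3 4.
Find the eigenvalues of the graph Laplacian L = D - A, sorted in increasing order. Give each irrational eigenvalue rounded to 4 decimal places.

With the vertex order [0, 1, 2, 3, 4], the degrees are [1, 1, 1, 4, 1], giving D = diag(1, 1, 1, 4, 1) and L = D - A. The multiplicity of 0 as a Laplacian eigenvalue equals the number of connected components. The single zero eigenvalue shows the graph is connected. By the matrix-tree theorem the graph has (1/5) * product of the nonzero eigenvalues = 1 spanning tree. The largest eigenvalue, 5, is at most the vertex count 5.

[0, 1, 1, 1, 5]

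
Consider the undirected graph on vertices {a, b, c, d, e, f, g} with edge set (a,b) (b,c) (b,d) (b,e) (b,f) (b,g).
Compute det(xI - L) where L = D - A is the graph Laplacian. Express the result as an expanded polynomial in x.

x^7 - 12x^6 + 45x^5 - 80x^4 + 75x^3 - 36x^2 + 7x

Each diagonal entry of L is the vertex degree and each off-diagonal entry is -1 where an edge is present, 0 otherwise; in the order [a, b, c, d, e, f, g] the diagonal is [1, 6, 1, 1, 1, 1, 1]. Computing det(xI - L) by cofactor expansion (or equivalently via sum-over-permutations) gives x^7 - 12x^6 + 45x^5 - 80x^4 + 75x^3 - 36x^2 + 7x. The coefficient of x^6 equals -trace(L) = -12, matching the sum of degrees. By the matrix-tree theorem the graph has (1/7) * product of the nonzero eigenvalues = 1 spanning tree.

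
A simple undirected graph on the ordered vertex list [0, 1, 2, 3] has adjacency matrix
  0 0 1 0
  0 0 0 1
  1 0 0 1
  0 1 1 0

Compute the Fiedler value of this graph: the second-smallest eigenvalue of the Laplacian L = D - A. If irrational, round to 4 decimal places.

0.5858

Each diagonal entry of L is the vertex degree and each off-diagonal entry is -1 where an edge is present, 0 otherwise; in the order [0, 1, 2, 3] the diagonal is [1, 1, 2, 2]. The smallest Laplacian eigenvalue is always 0. The next one, lambda_2 = 0.5858, measures how hard the graph is to disconnect: larger values mean better connectivity.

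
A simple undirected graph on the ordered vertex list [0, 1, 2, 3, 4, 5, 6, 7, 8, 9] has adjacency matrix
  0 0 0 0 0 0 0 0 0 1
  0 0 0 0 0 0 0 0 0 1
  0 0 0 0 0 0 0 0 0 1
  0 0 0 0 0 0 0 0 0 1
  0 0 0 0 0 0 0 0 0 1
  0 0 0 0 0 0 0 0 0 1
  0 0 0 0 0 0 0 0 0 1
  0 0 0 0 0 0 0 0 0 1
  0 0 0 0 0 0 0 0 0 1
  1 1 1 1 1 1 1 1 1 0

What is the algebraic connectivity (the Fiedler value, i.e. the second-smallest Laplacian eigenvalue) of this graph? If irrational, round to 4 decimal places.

Reading degrees in the order [0, 1, 2, 3, 4, 5, 6, 7, 8, 9] gives [1, 1, 1, 1, 1, 1, 1, 1, 1, 9]; set D = diag(1, 1, 1, 1, 1, 1, 1, 1, 1, 9) and form L = D - A. The sorted Laplacian eigenvalues are [0, 1, 1, 1, 1, 1, 1, 1, 1, 10]; the algebraic connectivity is the second entry, 1. The largest eigenvalue, 10, is at most the vertex count 10.

1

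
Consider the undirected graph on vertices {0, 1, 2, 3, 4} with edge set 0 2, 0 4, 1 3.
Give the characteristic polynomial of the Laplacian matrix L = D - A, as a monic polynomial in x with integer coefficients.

x^5 - 6x^4 + 11x^3 - 6x^2

Each diagonal entry of L is the vertex degree and each off-diagonal entry is -1 where an edge is present, 0 otherwise; in the order [0, 1, 2, 3, 4] the diagonal is [2, 1, 1, 1, 1]. Computing det(xI - L) by cofactor expansion (or equivalently via sum-over-permutations) gives x^5 - 6x^4 + 11x^3 - 6x^2. The constant term is 0 because L is singular (the all-ones vector lies in its kernel).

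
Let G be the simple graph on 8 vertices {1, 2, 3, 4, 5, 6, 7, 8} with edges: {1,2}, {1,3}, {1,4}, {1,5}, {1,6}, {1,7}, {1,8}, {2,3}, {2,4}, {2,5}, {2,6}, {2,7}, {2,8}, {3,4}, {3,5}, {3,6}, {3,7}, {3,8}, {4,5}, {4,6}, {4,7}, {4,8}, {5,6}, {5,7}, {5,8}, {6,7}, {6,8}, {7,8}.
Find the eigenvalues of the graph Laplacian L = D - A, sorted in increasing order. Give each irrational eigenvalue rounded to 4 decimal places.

Reading degrees in the order [1, 2, 3, 4, 5, 6, 7, 8] gives [7, 7, 7, 7, 7, 7, 7, 7]; set D = diag(7, 7, 7, 7, 7, 7, 7, 7) and form L = D - A. Diagonalising L (or applying a numerical eigensolver to the 8x8 matrix) gives the spectrum above. The single zero eigenvalue shows the graph is connected. The eigenvalues sum to 56, which equals trace(L) = 2|E|.

[0, 8, 8, 8, 8, 8, 8, 8]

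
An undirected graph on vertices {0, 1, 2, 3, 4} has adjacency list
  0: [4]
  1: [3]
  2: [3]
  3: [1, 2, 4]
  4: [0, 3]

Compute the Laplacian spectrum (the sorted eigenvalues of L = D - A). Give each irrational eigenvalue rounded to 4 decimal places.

With the vertex order [0, 1, 2, 3, 4], the degrees are [1, 1, 1, 3, 2], giving D = diag(1, 1, 1, 3, 2) and L = D - A. The multiplicity of 0 as a Laplacian eigenvalue equals the number of connected components. By the matrix-tree theorem the graph has (1/5) * product of the nonzero eigenvalues = 1 spanning tree. The eigenvalues sum to 8, which equals trace(L) = 2|E|.

[0, 0.5188, 1, 2.3111, 4.1701]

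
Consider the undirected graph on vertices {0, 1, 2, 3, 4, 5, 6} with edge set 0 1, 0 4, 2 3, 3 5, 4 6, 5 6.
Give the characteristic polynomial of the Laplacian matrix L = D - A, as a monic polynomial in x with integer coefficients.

Reading degrees in the order [0, 1, 2, 3, 4, 5, 6] gives [2, 1, 1, 2, 2, 2, 2]; set D = diag(2, 1, 1, 2, 2, 2, 2) and form L = D - A. Computing det(xI - L) by cofactor expansion (or equivalently via sum-over-permutations) gives x^7 - 12x^6 + 55x^5 - 120x^4 + 126x^3 - 56x^2 + 7x. Since p(0) = det(-L) = 0, x divides p(x).

x^7 - 12x^6 + 55x^5 - 120x^4 + 126x^3 - 56x^2 + 7x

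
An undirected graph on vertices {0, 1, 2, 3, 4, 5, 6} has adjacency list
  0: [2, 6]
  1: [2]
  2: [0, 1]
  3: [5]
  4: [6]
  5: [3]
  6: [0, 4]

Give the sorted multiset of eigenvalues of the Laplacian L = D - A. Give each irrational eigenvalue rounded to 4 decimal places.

[0, 0, 0.3820, 1.3820, 2, 2.6180, 3.6180]

With the vertex order [0, 1, 2, 3, 4, 5, 6], the degrees are [2, 1, 2, 1, 1, 1, 2], giving D = diag(2, 1, 2, 1, 1, 1, 2) and L = D - A. The multiplicity of 0 as a Laplacian eigenvalue equals the number of connected components. The 2 zero eigenvalues correspond to the 2 connected components. The largest eigenvalue, 3.6180, is at most the vertex count 7.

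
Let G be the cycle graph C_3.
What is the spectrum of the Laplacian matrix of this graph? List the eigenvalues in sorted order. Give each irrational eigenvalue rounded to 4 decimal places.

[0, 3, 3]

The graph has 3 vertices and degree multiset [2, 2, 2]; D is the diagonal matrix of degrees and L = D - A. Diagonalising L (or applying a numerical eigensolver to the 3x3 matrix) gives the spectrum above. The single zero eigenvalue shows the graph is connected. The largest eigenvalue, 3, is at most the vertex count 3.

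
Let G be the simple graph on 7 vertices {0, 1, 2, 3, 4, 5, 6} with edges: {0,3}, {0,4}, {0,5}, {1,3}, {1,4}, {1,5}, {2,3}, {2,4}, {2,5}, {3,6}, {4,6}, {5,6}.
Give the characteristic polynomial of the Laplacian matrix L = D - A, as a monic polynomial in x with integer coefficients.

x^7 - 24x^6 + 234x^5 - 1192x^4 + 3357x^3 - 4968x^2 + 3024x

Reading degrees in the order [0, 1, 2, 3, 4, 5, 6] gives [3, 3, 3, 4, 4, 4, 3]; set D = diag(3, 3, 3, 4, 4, 4, 3) and form L = D - A. Computing det(xI - L) by cofactor expansion (or equivalently via sum-over-permutations) gives x^7 - 24x^6 + 234x^5 - 1192x^4 + 3357x^3 - 4968x^2 + 3024x. The constant term is 0 because L is singular (the all-ones vector lies in its kernel). By the matrix-tree theorem the graph has (1/7) * product of the nonzero eigenvalues = 432 spanning trees.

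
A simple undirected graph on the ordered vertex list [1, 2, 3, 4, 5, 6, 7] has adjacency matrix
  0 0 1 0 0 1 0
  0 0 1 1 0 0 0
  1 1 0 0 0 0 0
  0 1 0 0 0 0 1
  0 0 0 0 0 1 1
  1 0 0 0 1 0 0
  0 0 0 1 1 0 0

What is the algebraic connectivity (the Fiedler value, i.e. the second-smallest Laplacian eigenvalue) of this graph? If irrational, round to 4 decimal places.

Each diagonal entry of L is the vertex degree and each off-diagonal entry is -1 where an edge is present, 0 otherwise; in the order [1, 2, 3, 4, 5, 6, 7] the diagonal is [2, 2, 2, 2, 2, 2, 2]. Computing the eigenvalues of L and sorting gives [0, 0.7530, 0.7530, 2.4450, 2.4450, 3.8019, 3.8019]. The Fiedler value lambda_2 = 0.7530 is strictly positive, so the graph is connected. There is one zero in the spectrum, matching the 1 component.

0.7530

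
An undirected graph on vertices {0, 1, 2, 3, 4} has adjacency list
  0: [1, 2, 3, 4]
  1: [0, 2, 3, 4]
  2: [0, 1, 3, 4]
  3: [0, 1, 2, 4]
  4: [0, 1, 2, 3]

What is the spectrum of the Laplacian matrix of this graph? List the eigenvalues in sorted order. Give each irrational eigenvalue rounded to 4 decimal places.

Reading degrees in the order [0, 1, 2, 3, 4] gives [4, 4, 4, 4, 4]; set D = diag(4, 4, 4, 4, 4) and form L = D - A. The multiplicity of 0 as a Laplacian eigenvalue equals the number of connected components. The single zero eigenvalue shows the graph is connected. By the matrix-tree theorem the graph has (1/5) * product of the nonzero eigenvalues = 125 spanning trees.

[0, 5, 5, 5, 5]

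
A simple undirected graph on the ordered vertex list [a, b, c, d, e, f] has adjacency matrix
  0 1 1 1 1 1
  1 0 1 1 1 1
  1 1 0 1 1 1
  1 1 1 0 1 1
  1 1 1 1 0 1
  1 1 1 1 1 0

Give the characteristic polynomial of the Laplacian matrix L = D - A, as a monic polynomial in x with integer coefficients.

Each diagonal entry of L is the vertex degree and each off-diagonal entry is -1 where an edge is present, 0 otherwise; in the order [a, b, c, d, e, f] the diagonal is [5, 5, 5, 5, 5, 5]. Computing det(xI - L) by cofactor expansion (or equivalently via sum-over-permutations) gives x^6 - 30x^5 + 360x^4 - 2160x^3 + 6480x^2 - 7776x. The constant term is 0 because L is singular (the all-ones vector lies in its kernel). The eigenvalues sum to 30, which equals trace(L) = 2|E|. The largest eigenvalue, 6, is at most the vertex count 6.

x^6 - 30x^5 + 360x^4 - 2160x^3 + 6480x^2 - 7776x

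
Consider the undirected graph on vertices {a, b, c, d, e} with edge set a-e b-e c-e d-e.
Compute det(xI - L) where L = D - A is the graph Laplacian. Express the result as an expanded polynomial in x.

Each diagonal entry of L is the vertex degree and each off-diagonal entry is -1 where an edge is present, 0 otherwise; in the order [a, b, c, d, e] the diagonal is [1, 1, 1, 1, 4]. L has integer entries, so p(x) = det(xI - L) has integer coefficients. Expanding the determinant yields x^5 - 8x^4 + 18x^3 - 16x^2 + 5x. The constant term is 0 because L is singular (the all-ones vector lies in its kernel). By the matrix-tree theorem the graph has (1/5) * product of the nonzero eigenvalues = 1 spanning tree.

x^5 - 8x^4 + 18x^3 - 16x^2 + 5x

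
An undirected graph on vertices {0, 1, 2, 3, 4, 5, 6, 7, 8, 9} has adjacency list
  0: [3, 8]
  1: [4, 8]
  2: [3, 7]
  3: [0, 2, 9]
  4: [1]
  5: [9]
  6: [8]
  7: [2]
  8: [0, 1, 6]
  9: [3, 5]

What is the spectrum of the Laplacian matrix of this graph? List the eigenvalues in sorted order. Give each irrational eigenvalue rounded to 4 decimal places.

[0, 0.1561, 0.3820, 0.5965, 1.1864, 2, 2.4539, 2.6180, 4.0305, 4.5767]

With the vertex order [0, 1, 2, 3, 4, 5, 6, 7, 8, 9], the degrees are [2, 2, 2, 3, 1, 1, 1, 1, 3, 2], giving D = diag(2, 2, 2, 3, 1, 1, 1, 1, 3, 2) and L = D - A. L is symmetric positive semidefinite, so every eigenvalue is real and nonnegative. The single zero eigenvalue shows the graph is connected.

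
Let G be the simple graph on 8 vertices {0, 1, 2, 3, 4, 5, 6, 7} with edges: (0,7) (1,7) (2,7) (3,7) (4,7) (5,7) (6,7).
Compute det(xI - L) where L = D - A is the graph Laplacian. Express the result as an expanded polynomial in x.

Each diagonal entry of L is the vertex degree and each off-diagonal entry is -1 where an edge is present, 0 otherwise; in the order [0, 1, 2, 3, 4, 5, 6, 7] the diagonal is [1, 1, 1, 1, 1, 1, 1, 7]. Computing det(xI - L) by cofactor expansion (or equivalently via sum-over-permutations) gives x^8 - 14x^7 + 63x^6 - 140x^5 + 175x^4 - 126x^3 + 49x^2 - 8x. Since p(0) = det(-L) = 0, x divides p(x). There is one zero in the spectrum, matching the 1 component. The eigenvalues sum to 14, which equals trace(L) = 2|E|.

x^8 - 14x^7 + 63x^6 - 140x^5 + 175x^4 - 126x^3 + 49x^2 - 8x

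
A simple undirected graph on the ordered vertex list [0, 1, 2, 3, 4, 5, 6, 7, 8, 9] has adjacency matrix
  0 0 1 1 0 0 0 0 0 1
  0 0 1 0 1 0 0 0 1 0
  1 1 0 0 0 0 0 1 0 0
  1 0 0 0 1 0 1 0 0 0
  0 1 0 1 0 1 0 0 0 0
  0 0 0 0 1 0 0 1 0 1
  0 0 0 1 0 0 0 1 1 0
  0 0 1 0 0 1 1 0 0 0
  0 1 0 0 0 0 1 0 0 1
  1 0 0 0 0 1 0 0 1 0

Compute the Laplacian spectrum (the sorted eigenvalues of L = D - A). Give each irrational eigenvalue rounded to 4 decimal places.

With the vertex order [0, 1, 2, 3, 4, 5, 6, 7, 8, 9], the degrees are [3, 3, 3, 3, 3, 3, 3, 3, 3, 3], giving D = diag(3, 3, 3, 3, 3, 3, 3, 3, 3, 3) and L = D - A. The multiplicity of 0 as a Laplacian eigenvalue equals the number of connected components. The single zero eigenvalue shows the graph is connected. By the matrix-tree theorem the graph has (1/10) * product of the nonzero eigenvalues = 2000 spanning trees. The eigenvalues sum to 30, which equals trace(L) = 2|E|.

[0, 2, 2, 2, 2, 2, 5, 5, 5, 5]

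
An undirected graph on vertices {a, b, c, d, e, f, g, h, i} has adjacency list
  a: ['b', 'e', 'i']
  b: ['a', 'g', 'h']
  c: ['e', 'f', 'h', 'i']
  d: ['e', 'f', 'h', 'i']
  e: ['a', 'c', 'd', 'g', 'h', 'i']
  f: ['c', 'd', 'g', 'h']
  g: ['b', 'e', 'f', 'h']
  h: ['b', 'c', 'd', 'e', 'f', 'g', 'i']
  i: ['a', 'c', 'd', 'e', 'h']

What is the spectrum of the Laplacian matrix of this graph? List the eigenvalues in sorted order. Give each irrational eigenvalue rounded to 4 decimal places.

[0, 2.1456, 2.7630, 4, 4.4665, 4.7378, 6.3284, 7.4051, 8.1537]

With the vertex order [a, b, c, d, e, f, g, h, i], the degrees are [3, 3, 4, 4, 6, 4, 4, 7, 5], giving D = diag(3, 3, 4, 4, 6, 4, 4, 7, 5) and L = D - A. Since every row of L sums to 0, the all-ones vector is in the kernel and 0 is an eigenvalue. The single zero eigenvalue shows the graph is connected. The eigenvalues sum to 40, which equals trace(L) = 2|E|.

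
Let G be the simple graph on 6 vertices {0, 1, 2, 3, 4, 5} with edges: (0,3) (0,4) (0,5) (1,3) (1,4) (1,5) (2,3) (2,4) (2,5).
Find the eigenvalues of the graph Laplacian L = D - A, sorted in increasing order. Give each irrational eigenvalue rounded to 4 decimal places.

[0, 3, 3, 3, 3, 6]

With the vertex order [0, 1, 2, 3, 4, 5], the degrees are [3, 3, 3, 3, 3, 3], giving D = diag(3, 3, 3, 3, 3, 3) and L = D - A. L is symmetric positive semidefinite, so every eigenvalue is real and nonnegative. The largest eigenvalue, 6, is at most the vertex count 6.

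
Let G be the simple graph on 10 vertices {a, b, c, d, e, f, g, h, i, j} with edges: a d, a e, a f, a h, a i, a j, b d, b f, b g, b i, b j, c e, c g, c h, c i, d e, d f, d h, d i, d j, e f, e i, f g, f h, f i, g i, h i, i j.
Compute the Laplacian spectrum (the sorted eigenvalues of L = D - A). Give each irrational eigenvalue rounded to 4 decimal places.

[0, 3, 3.5158, 4.6972, 5, 5.8710, 7.4296, 8.1836, 8.3028, 10]

Reading degrees in the order [a, b, c, d, e, f, g, h, i, j] gives [6, 5, 4, 7, 5, 7, 4, 5, 9, 4]; set D = diag(6, 5, 4, 7, 5, 7, 4, 5, 9, 4) and form L = D - A. L is symmetric positive semidefinite, so every eigenvalue is real and nonnegative. The single zero eigenvalue shows the graph is connected.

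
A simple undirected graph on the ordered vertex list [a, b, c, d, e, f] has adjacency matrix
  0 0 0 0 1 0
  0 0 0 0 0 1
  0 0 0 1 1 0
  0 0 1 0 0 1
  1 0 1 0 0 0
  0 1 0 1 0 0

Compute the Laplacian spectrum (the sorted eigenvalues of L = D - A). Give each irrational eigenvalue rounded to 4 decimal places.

Each diagonal entry of L is the vertex degree and each off-diagonal entry is -1 where an edge is present, 0 otherwise; in the order [a, b, c, d, e, f] the diagonal is [1, 1, 2, 2, 2, 2]. The multiplicity of 0 as a Laplacian eigenvalue equals the number of connected components. By the matrix-tree theorem the graph has (1/6) * product of the nonzero eigenvalues = 1 spanning tree.

[0, 0.2679, 1, 2, 3, 3.7321]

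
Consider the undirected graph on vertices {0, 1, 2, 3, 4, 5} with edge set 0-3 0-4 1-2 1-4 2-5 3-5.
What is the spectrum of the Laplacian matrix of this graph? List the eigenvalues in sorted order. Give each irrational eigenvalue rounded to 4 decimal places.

With the vertex order [0, 1, 2, 3, 4, 5], the degrees are [2, 2, 2, 2, 2, 2], giving D = diag(2, 2, 2, 2, 2, 2) and L = D - A. L is symmetric positive semidefinite, so every eigenvalue is real and nonnegative. The largest eigenvalue, 4, is at most the vertex count 6. The eigenvalues sum to 12, which equals trace(L) = 2|E|.

[0, 1, 1, 3, 3, 4]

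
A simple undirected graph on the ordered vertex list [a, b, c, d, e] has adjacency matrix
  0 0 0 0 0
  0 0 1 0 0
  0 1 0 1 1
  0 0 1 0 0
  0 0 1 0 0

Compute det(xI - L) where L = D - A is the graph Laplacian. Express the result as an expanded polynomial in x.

x^5 - 6x^4 + 9x^3 - 4x^2

With the vertex order [a, b, c, d, e], the degrees are [0, 1, 3, 1, 1], giving D = diag(0, 1, 3, 1, 1) and L = D - A. Computing det(xI - L) by cofactor expansion (or equivalently via sum-over-permutations) gives x^5 - 6x^4 + 9x^3 - 4x^2. The coefficient of x^4 equals -trace(L) = -6, matching the sum of degrees. The eigenvalues sum to 6, which equals trace(L) = 2|E|.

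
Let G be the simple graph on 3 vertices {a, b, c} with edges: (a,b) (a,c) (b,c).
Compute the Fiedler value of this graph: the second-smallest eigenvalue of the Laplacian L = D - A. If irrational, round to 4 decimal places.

With the vertex order [a, b, c], the degrees are [2, 2, 2], giving D = diag(2, 2, 2) and L = D - A. Computing the eigenvalues of L and sorting gives [0, 3, 3]. The Fiedler value lambda_2 = 3 is strictly positive, so the graph is connected. There is one zero in the spectrum, matching the 1 component.

3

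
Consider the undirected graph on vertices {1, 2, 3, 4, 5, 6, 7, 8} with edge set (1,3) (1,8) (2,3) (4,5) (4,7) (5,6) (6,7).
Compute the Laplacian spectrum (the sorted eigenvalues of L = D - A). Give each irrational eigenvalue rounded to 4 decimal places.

[0, 0, 0.5858, 2, 2, 2, 3.4142, 4]

Each diagonal entry of L is the vertex degree and each off-diagonal entry is -1 where an edge is present, 0 otherwise; in the order [1, 2, 3, 4, 5, 6, 7, 8] the diagonal is [2, 1, 2, 2, 2, 2, 2, 1]. The multiplicity of 0 as a Laplacian eigenvalue equals the number of connected components. The 2 zero eigenvalues correspond to the 2 connected components. There are 2 zeros in the spectrum, matching the 2 components. The largest eigenvalue, 4, is at most the vertex count 8.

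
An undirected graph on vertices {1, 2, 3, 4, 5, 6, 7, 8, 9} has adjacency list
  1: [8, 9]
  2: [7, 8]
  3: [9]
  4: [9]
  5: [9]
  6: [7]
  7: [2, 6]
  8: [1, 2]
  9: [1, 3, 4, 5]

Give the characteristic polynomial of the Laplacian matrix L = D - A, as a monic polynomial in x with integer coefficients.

x^9 - 16x^8 + 102x^7 - 336x^6 + 621x^5 - 654x^4 + 377x^3 - 104x^2 + 9x

Reading degrees in the order [1, 2, 3, 4, 5, 6, 7, 8, 9] gives [2, 2, 1, 1, 1, 1, 2, 2, 4]; set D = diag(2, 2, 1, 1, 1, 1, 2, 2, 4) and form L = D - A. L has integer entries, so p(x) = det(xI - L) has integer coefficients. Expanding the determinant yields x^9 - 16x^8 + 102x^7 - 336x^6 + 621x^5 - 654x^4 + 377x^3 - 104x^2 + 9x. Since p(0) = det(-L) = 0, x divides p(x). The eigenvalues sum to 16, which equals trace(L) = 2|E|.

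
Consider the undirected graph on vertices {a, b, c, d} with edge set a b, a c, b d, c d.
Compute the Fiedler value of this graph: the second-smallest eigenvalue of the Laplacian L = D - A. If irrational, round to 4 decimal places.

Each diagonal entry of L is the vertex degree and each off-diagonal entry is -1 where an edge is present, 0 otherwise; in the order [a, b, c, d] the diagonal is [2, 2, 2, 2]. Computing the eigenvalues of L and sorting gives [0, 2, 2, 4]. The Fiedler value lambda_2 = 2 is strictly positive, so the graph is connected. The largest eigenvalue, 4, is at most the vertex count 4.

2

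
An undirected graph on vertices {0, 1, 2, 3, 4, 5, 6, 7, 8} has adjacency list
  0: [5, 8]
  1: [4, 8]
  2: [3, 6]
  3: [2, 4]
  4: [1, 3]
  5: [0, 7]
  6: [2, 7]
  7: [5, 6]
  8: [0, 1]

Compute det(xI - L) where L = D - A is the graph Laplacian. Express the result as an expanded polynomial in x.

With the vertex order [0, 1, 2, 3, 4, 5, 6, 7, 8], the degrees are [2, 2, 2, 2, 2, 2, 2, 2, 2], giving D = diag(2, 2, 2, 2, 2, 2, 2, 2, 2) and L = D - A. L has integer entries, so p(x) = det(xI - L) has integer coefficients. Expanding the determinant yields x^9 - 18x^8 + 135x^7 - 546x^6 + 1287x^5 - 1782x^4 + 1386x^3 - 540x^2 + 81x. The coefficient of x^8 equals -trace(L) = -18, matching the sum of degrees.

x^9 - 18x^8 + 135x^7 - 546x^6 + 1287x^5 - 1782x^4 + 1386x^3 - 540x^2 + 81x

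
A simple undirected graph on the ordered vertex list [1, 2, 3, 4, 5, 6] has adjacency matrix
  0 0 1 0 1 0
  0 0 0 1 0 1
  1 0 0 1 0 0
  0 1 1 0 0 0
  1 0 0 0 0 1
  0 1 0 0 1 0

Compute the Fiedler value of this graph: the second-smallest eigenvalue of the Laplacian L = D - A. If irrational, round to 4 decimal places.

With the vertex order [1, 2, 3, 4, 5, 6], the degrees are [2, 2, 2, 2, 2, 2], giving D = diag(2, 2, 2, 2, 2, 2) and L = D - A. The sorted Laplacian eigenvalues are [0, 1, 1, 3, 3, 4]; the algebraic connectivity is the second entry, 1. By the matrix-tree theorem the graph has (1/6) * product of the nonzero eigenvalues = 6 spanning trees.

1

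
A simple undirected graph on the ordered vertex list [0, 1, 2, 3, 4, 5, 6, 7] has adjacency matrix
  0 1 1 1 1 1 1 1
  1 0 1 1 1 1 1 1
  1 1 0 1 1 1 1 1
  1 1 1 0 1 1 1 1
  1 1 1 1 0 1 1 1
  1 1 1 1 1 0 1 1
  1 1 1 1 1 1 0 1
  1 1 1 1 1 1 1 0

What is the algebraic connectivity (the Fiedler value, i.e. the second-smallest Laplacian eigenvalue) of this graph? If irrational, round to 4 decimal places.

Each diagonal entry of L is the vertex degree and each off-diagonal entry is -1 where an edge is present, 0 otherwise; in the order [0, 1, 2, 3, 4, 5, 6, 7] the diagonal is [7, 7, 7, 7, 7, 7, 7, 7]. The sorted Laplacian eigenvalues are [0, 8, 8, 8, 8, 8, 8, 8]; the algebraic connectivity is the second entry, 8. By the matrix-tree theorem the graph has (1/8) * product of the nonzero eigenvalues = 262144 spanning trees. The eigenvalues sum to 56, which equals trace(L) = 2|E|.

8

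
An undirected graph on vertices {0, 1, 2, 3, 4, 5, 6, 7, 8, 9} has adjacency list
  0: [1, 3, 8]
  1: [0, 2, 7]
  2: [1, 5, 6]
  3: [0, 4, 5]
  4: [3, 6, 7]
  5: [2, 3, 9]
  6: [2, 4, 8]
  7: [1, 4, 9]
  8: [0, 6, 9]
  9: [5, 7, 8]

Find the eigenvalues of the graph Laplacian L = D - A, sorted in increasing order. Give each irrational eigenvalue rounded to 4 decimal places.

[0, 2, 2, 2, 2, 2, 5, 5, 5, 5]

Reading degrees in the order [0, 1, 2, 3, 4, 5, 6, 7, 8, 9] gives [3, 3, 3, 3, 3, 3, 3, 3, 3, 3]; set D = diag(3, 3, 3, 3, 3, 3, 3, 3, 3, 3) and form L = D - A. Since every row of L sums to 0, the all-ones vector is in the kernel and 0 is an eigenvalue. The single zero eigenvalue shows the graph is connected.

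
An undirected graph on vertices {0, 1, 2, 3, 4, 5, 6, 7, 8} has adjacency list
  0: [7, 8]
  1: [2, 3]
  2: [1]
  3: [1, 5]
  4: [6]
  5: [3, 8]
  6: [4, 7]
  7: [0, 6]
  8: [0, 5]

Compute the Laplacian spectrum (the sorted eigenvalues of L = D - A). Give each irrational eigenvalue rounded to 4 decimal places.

[0, 0.1206, 0.4679, 1, 1.6527, 2.3473, 3, 3.5321, 3.8794]

Reading degrees in the order [0, 1, 2, 3, 4, 5, 6, 7, 8] gives [2, 2, 1, 2, 1, 2, 2, 2, 2]; set D = diag(2, 2, 1, 2, 1, 2, 2, 2, 2) and form L = D - A. Since every row of L sums to 0, the all-ones vector is in the kernel and 0 is an eigenvalue. The single zero eigenvalue shows the graph is connected. The largest eigenvalue, 3.8794, is at most the vertex count 9.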